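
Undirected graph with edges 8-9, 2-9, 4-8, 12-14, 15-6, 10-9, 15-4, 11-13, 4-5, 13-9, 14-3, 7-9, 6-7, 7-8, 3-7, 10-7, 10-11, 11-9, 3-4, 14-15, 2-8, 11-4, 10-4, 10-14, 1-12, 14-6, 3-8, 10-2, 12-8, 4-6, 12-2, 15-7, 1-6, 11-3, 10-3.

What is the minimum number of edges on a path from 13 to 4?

Level 0: 13
Level 1: 9, 11
Level 2: 2, 3, 4, 7, 8, 10
Level 3: 5, 6, 12, 14, 15
Level 4: 1
4 first appears at level 2.

2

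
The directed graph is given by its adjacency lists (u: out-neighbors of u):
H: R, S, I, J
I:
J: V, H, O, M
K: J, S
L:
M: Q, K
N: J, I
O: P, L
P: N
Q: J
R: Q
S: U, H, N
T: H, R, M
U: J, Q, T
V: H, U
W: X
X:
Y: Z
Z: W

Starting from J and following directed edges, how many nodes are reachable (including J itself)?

BFS from J visits: J, V, H, O, M, U, R, S, I, P, L, Q, K, T, N
Reachable nodes: 15 of 19 total.

15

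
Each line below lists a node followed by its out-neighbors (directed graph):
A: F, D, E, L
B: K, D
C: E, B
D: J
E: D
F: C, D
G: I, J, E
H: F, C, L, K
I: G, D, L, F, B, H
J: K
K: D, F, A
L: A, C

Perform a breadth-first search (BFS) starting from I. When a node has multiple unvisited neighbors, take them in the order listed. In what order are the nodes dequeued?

Visit I; enqueue G, D, L, F, B, H → queue [G, D, L, F, B, H]
Visit G; enqueue J, E → queue [D, L, F, B, H, J, E]
Visit D → queue [L, F, B, H, J, E]
Visit L; enqueue A, C → queue [F, B, H, J, E, A, C]
Visit F → queue [B, H, J, E, A, C]
Visit B; enqueue K → queue [H, J, E, A, C, K]
Visit H → queue [J, E, A, C, K]
Visit J → queue [E, A, C, K]
Visit E → queue [A, C, K]
Visit A → queue [C, K]
Visit C → queue [K]
Visit K → queue []

I G D L F B H J E A C K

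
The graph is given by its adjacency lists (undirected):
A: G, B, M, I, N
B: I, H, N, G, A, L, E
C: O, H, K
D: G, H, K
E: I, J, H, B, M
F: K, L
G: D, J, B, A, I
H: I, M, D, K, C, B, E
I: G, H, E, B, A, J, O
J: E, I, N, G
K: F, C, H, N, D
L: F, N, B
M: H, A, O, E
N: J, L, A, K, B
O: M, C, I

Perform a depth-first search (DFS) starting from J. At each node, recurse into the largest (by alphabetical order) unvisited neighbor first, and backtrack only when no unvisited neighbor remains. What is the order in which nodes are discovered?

Visit J
J → N
N → L
L → F
F → K
K → H
H → M
M → O
O → I
I → G
G → D
G → B
B → E
B → A
O → C

J, N, L, F, K, H, M, O, I, G, D, B, E, A, C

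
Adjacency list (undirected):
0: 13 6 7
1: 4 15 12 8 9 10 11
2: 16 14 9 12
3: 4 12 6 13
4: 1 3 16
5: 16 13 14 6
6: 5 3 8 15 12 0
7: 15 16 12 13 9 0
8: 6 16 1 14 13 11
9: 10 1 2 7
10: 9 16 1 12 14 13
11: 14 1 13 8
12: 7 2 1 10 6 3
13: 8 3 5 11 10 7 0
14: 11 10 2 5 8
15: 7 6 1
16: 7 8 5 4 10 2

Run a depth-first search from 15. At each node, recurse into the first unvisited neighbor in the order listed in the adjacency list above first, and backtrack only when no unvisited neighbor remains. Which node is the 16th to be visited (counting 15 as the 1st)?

9

Visit 15
15 → 7
7 → 16
16 → 8
8 → 6
6 → 5
5 → 13
13 → 3
3 → 4
4 → 1
1 → 12
12 → 2
2 → 14
14 → 11
14 → 10
10 → 9
13 → 0

Visit order: 15, 7, 16, 8, 6, 5, 13, 3, 4, 1, 12, 2, 14, 11, 10, 9, 0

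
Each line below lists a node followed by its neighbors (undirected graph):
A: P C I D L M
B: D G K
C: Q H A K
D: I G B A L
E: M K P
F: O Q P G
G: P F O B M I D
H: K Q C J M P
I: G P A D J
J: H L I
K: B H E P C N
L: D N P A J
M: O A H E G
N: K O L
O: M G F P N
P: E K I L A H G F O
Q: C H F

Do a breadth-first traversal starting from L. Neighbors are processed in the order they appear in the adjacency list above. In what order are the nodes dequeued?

L, D, N, P, A, J, I, G, B, K, O, E, H, F, C, M, Q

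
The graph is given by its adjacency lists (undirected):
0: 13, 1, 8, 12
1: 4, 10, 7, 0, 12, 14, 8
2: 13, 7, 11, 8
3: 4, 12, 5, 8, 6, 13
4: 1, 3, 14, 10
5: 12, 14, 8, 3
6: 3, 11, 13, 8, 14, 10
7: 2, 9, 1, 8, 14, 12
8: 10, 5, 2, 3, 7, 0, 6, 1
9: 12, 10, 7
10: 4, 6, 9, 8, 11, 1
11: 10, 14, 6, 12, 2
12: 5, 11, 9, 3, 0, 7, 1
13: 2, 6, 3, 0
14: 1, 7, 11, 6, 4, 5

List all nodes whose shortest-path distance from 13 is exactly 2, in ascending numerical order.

1, 4, 5, 7, 8, 10, 11, 12, 14

Level 0: 13
Level 1: 0, 2, 3, 6
Level 2: 1, 4, 5, 7, 8, 10, 11, 12, 14
Level 3: 9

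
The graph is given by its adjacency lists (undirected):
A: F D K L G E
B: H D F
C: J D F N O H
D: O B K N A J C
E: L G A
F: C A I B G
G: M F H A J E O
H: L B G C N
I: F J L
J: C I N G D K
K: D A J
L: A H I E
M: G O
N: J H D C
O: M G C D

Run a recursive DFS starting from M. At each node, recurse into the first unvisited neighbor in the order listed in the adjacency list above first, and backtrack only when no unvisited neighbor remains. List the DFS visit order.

Visit M
M → G
G → F
F → C
C → J
J → I
I → L
L → A
A → D
D → O
D → B
B → H
H → N
D → K
A → E

M, G, F, C, J, I, L, A, D, O, B, H, N, K, E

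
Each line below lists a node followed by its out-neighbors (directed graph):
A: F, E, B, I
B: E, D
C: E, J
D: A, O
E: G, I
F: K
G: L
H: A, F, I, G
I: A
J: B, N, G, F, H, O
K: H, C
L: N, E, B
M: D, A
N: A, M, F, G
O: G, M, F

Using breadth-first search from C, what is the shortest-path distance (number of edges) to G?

2

Level 0: C
Level 1: E, J
Level 2: B, F, G, H, I, N, O
Level 3: A, D, K, L, M
G first appears at level 2.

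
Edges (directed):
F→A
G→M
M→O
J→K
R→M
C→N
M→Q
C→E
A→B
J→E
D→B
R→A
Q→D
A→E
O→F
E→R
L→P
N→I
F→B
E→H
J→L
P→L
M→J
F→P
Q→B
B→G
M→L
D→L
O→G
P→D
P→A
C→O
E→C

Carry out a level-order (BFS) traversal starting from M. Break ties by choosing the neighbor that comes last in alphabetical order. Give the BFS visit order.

Visit M; enqueue Q, O, L, J → queue [Q, O, L, J]
Visit Q; enqueue D, B → queue [O, L, J, D, B]
Visit O; enqueue G, F → queue [L, J, D, B, G, F]
Visit L; enqueue P → queue [J, D, B, G, F, P]
Visit J; enqueue K, E → queue [D, B, G, F, P, K, E]
Visit D → queue [B, G, F, P, K, E]
Visit B → queue [G, F, P, K, E]
Visit G → queue [F, P, K, E]
Visit F; enqueue A → queue [P, K, E, A]
Visit P → queue [K, E, A]
Visit K → queue [E, A]
Visit E; enqueue R, H, C → queue [A, R, H, C]
Visit A → queue [R, H, C]
Visit R → queue [H, C]
Visit H → queue [C]
Visit C; enqueue N → queue [N]
Visit N; enqueue I → queue [I]
Visit I → queue []

M, Q, O, L, J, D, B, G, F, P, K, E, A, R, H, C, N, I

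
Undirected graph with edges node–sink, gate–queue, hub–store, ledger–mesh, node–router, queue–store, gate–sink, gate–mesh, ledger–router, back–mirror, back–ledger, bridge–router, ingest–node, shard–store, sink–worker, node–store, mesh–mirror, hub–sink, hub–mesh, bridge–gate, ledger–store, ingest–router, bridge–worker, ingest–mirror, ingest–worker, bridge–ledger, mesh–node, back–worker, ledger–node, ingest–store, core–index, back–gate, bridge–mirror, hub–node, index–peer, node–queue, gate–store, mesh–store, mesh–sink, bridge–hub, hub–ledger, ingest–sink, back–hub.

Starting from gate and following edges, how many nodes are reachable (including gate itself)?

BFS from gate visits: gate, store, sink, queue, mesh, bridge, back, shard, node, ledger, ingest, hub, worker, mirror, router
Reachable nodes: 15 of 18 total.

15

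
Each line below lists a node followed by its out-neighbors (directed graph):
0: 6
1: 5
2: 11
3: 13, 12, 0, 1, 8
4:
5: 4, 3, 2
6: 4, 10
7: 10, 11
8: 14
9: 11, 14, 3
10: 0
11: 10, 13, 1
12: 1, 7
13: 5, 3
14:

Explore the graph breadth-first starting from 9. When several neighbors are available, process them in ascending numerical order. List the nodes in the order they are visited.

Visit 9; enqueue 3, 11, 14 → queue [3, 11, 14]
Visit 3; enqueue 0, 1, 8, 12, 13 → queue [11, 14, 0, 1, 8, 12, 13]
Visit 11; enqueue 10 → queue [14, 0, 1, 8, 12, 13, 10]
Visit 14 → queue [0, 1, 8, 12, 13, 10]
Visit 0; enqueue 6 → queue [1, 8, 12, 13, 10, 6]
Visit 1; enqueue 5 → queue [8, 12, 13, 10, 6, 5]
Visit 8 → queue [12, 13, 10, 6, 5]
Visit 12; enqueue 7 → queue [13, 10, 6, 5, 7]
Visit 13 → queue [10, 6, 5, 7]
Visit 10 → queue [6, 5, 7]
Visit 6; enqueue 4 → queue [5, 7, 4]
Visit 5; enqueue 2 → queue [7, 4, 2]
Visit 7 → queue [4, 2]
Visit 4 → queue [2]
Visit 2 → queue []

9 -> 3 -> 11 -> 14 -> 0 -> 1 -> 8 -> 12 -> 13 -> 10 -> 6 -> 5 -> 7 -> 4 -> 2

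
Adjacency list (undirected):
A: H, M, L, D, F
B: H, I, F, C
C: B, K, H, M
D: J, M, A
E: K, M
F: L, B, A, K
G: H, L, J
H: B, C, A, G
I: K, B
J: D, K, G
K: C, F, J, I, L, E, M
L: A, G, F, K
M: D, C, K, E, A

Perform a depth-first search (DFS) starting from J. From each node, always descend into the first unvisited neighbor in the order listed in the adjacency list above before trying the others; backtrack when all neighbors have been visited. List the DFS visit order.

Visit J
J → D
D → M
M → C
C → B
B → H
H → A
A → L
L → G
L → F
F → K
K → I
K → E

J → D → M → C → B → H → A → L → G → F → K → I → E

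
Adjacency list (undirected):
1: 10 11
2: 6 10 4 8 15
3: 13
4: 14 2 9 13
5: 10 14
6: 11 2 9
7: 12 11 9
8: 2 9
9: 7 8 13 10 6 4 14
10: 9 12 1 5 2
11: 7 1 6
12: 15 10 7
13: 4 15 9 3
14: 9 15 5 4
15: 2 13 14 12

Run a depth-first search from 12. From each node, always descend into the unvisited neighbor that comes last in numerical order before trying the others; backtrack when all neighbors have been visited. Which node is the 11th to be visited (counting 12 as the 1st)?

11

Visit 12
12 → 15
15 → 14
14 → 9
9 → 13
13 → 4
4 → 2
2 → 10
10 → 5
10 → 1
1 → 11
11 → 7
11 → 6
2 → 8
13 → 3

Visit order: 12, 15, 14, 9, 13, 4, 2, 10, 5, 1, 11, 7, 6, 8, 3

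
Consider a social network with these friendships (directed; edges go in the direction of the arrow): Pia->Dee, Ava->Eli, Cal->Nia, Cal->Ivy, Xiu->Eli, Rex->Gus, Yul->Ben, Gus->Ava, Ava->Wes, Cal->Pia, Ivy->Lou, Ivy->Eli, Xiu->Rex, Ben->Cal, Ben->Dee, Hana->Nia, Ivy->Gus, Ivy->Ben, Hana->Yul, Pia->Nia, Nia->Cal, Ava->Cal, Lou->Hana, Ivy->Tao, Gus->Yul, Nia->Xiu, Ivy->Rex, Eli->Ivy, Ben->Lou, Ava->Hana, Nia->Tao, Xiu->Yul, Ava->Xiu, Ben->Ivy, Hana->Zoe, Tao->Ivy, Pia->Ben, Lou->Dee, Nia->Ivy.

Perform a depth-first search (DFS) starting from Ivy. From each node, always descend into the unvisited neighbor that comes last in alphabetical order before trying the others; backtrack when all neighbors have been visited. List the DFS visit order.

Visit Ivy
Ivy → Tao
Ivy → Rex
Rex → Gus
Gus → Yul
Yul → Ben
Ben → Lou
Lou → Hana
Hana → Zoe
Hana → Nia
Nia → Xiu
Xiu → Eli
Nia → Cal
Cal → Pia
Pia → Dee
Gus → Ava
Ava → Wes

Ivy -> Tao -> Rex -> Gus -> Yul -> Ben -> Lou -> Hana -> Zoe -> Nia -> Xiu -> Eli -> Cal -> Pia -> Dee -> Ava -> Wes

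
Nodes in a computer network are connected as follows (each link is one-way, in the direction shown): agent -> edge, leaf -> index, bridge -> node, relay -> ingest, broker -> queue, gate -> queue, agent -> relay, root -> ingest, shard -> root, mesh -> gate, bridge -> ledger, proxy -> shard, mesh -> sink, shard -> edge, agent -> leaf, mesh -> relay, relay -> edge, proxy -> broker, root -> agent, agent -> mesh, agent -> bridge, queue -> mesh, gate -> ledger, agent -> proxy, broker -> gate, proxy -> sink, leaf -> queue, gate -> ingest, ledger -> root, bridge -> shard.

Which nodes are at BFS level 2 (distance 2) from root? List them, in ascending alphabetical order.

Level 0: root
Level 1: agent, ingest
Level 2: bridge, edge, leaf, mesh, proxy, relay
Level 3: broker, gate, index, ledger, node, queue, shard, sink

bridge, edge, leaf, mesh, proxy, relay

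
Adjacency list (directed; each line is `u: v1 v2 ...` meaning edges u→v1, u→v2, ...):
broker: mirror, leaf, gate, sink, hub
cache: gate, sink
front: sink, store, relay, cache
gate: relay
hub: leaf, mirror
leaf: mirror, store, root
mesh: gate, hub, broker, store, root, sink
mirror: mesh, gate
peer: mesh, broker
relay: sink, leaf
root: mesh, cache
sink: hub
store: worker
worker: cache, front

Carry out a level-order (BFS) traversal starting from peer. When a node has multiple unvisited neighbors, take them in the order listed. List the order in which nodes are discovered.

peer -> mesh -> broker -> gate -> hub -> store -> root -> sink -> mirror -> leaf -> relay -> worker -> cache -> front

Visit peer; enqueue mesh, broker → queue [mesh, broker]
Visit mesh; enqueue gate, hub, store, root, sink → queue [broker, gate, hub, store, root, sink]
Visit broker; enqueue mirror, leaf → queue [gate, hub, store, root, sink, mirror, leaf]
Visit gate; enqueue relay → queue [hub, store, root, sink, mirror, leaf, relay]
Visit hub → queue [store, root, sink, mirror, leaf, relay]
Visit store; enqueue worker → queue [root, sink, mirror, leaf, relay, worker]
Visit root; enqueue cache → queue [sink, mirror, leaf, relay, worker, cache]
Visit sink → queue [mirror, leaf, relay, worker, cache]
Visit mirror → queue [leaf, relay, worker, cache]
Visit leaf → queue [relay, worker, cache]
Visit relay → queue [worker, cache]
Visit worker; enqueue front → queue [cache, front]
Visit cache → queue [front]
Visit front → queue []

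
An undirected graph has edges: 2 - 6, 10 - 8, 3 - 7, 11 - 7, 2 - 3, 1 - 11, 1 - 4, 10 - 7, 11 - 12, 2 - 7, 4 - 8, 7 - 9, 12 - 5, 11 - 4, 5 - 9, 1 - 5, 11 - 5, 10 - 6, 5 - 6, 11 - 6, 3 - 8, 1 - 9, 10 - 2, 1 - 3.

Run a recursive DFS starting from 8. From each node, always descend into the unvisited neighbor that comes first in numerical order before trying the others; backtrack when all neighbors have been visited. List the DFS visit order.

8 -> 3 -> 1 -> 4 -> 11 -> 5 -> 6 -> 2 -> 7 -> 9 -> 10 -> 12

Visit 8
8 → 3
3 → 1
1 → 4
4 → 11
11 → 5
5 → 6
6 → 2
2 → 7
7 → 9
7 → 10
5 → 12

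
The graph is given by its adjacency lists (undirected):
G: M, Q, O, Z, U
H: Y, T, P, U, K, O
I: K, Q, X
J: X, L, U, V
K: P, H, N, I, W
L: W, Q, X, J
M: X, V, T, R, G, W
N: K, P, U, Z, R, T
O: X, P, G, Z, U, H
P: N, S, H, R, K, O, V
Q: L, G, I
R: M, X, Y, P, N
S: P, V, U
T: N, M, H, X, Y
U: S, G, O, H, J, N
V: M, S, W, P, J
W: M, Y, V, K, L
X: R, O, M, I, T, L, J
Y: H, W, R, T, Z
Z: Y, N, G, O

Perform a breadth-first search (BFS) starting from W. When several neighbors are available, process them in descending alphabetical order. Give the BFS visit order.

Visit W; enqueue Y, V, M, L, K → queue [Y, V, M, L, K]
Visit Y; enqueue Z, T, R, H → queue [V, M, L, K, Z, T, R, H]
Visit V; enqueue S, P, J → queue [M, L, K, Z, T, R, H, S, P, J]
Visit M; enqueue X, G → queue [L, K, Z, T, R, H, S, P, J, X, G]
Visit L; enqueue Q → queue [K, Z, T, R, H, S, P, J, X, G, Q]
Visit K; enqueue N, I → queue [Z, T, R, H, S, P, J, X, G, Q, N, I]
Visit Z; enqueue O → queue [T, R, H, S, P, J, X, G, Q, N, I, O]
Visit T → queue [R, H, S, P, J, X, G, Q, N, I, O]
Visit R → queue [H, S, P, J, X, G, Q, N, I, O]
Visit H; enqueue U → queue [S, P, J, X, G, Q, N, I, O, U]
Visit S → queue [P, J, X, G, Q, N, I, O, U]
Visit P → queue [J, X, G, Q, N, I, O, U]
Visit J → queue [X, G, Q, N, I, O, U]
Visit X → queue [G, Q, N, I, O, U]
Visit G → queue [Q, N, I, O, U]
Visit Q → queue [N, I, O, U]
Visit N → queue [I, O, U]
Visit I → queue [O, U]
Visit O → queue [U]
Visit U → queue []

W Y V M L K Z T R H S P J X G Q N I O U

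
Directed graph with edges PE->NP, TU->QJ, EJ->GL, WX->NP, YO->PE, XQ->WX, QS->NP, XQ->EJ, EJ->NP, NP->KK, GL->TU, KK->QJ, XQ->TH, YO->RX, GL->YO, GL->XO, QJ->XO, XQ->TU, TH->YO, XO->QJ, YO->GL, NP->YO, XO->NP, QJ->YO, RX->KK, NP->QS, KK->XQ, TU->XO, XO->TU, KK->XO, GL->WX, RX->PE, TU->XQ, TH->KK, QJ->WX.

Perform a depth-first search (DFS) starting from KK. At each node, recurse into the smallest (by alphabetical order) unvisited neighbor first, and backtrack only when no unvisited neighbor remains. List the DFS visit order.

KK → QJ → WX → NP → QS → YO → GL → TU → XO → XQ → EJ → TH → PE → RX

Visit KK
KK → QJ
QJ → WX
WX → NP
NP → QS
NP → YO
YO → GL
GL → TU
TU → XO
TU → XQ
XQ → EJ
XQ → TH
YO → PE
YO → RX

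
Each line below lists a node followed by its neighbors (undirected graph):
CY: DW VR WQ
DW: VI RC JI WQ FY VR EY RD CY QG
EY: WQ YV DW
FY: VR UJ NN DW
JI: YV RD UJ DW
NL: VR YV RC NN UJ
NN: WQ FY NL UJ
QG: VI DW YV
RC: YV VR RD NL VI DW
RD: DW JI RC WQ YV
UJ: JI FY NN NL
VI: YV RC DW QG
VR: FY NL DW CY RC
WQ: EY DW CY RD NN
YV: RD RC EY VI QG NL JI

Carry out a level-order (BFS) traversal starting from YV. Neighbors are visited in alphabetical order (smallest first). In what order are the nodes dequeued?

Visit YV; enqueue EY, JI, NL, QG, RC, RD, VI → queue [EY, JI, NL, QG, RC, RD, VI]
Visit EY; enqueue DW, WQ → queue [JI, NL, QG, RC, RD, VI, DW, WQ]
Visit JI; enqueue UJ → queue [NL, QG, RC, RD, VI, DW, WQ, UJ]
Visit NL; enqueue NN, VR → queue [QG, RC, RD, VI, DW, WQ, UJ, NN, VR]
Visit QG → queue [RC, RD, VI, DW, WQ, UJ, NN, VR]
Visit RC → queue [RD, VI, DW, WQ, UJ, NN, VR]
Visit RD → queue [VI, DW, WQ, UJ, NN, VR]
Visit VI → queue [DW, WQ, UJ, NN, VR]
Visit DW; enqueue CY, FY → queue [WQ, UJ, NN, VR, CY, FY]
Visit WQ → queue [UJ, NN, VR, CY, FY]
Visit UJ → queue [NN, VR, CY, FY]
Visit NN → queue [VR, CY, FY]
Visit VR → queue [CY, FY]
Visit CY → queue [FY]
Visit FY → queue []

YV, EY, JI, NL, QG, RC, RD, VI, DW, WQ, UJ, NN, VR, CY, FY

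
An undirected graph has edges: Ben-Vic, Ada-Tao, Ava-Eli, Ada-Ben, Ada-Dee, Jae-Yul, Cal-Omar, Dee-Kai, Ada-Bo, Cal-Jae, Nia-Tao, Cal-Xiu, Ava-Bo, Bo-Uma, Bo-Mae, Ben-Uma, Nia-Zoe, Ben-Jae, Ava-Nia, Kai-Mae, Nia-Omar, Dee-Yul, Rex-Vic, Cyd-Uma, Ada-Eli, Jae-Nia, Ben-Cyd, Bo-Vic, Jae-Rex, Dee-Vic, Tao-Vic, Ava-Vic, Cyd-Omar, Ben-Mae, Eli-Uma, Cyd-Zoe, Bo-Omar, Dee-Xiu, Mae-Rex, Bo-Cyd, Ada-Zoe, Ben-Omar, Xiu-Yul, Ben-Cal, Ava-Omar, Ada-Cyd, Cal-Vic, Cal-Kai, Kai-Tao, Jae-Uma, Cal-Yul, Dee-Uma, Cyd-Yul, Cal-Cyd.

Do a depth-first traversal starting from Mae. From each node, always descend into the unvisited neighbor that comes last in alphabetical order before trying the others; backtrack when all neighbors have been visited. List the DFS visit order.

Mae Rex Vic Tao Nia Zoe Cyd Yul Xiu Dee Uma Jae Cal Omar Bo Ava Eli Ada Ben Kai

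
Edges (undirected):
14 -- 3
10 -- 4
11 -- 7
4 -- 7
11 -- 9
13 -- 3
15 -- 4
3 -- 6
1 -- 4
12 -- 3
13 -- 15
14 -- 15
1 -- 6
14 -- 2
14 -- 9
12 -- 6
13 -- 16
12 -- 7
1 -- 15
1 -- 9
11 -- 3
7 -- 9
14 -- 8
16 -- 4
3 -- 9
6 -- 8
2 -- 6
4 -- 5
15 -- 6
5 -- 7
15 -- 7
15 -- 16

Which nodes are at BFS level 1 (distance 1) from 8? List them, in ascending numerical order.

6, 14

Level 0: 8
Level 1: 6, 14
Level 2: 1, 2, 3, 9, 12, 15
Level 3: 4, 7, 11, 13, 16
Level 4: 5, 10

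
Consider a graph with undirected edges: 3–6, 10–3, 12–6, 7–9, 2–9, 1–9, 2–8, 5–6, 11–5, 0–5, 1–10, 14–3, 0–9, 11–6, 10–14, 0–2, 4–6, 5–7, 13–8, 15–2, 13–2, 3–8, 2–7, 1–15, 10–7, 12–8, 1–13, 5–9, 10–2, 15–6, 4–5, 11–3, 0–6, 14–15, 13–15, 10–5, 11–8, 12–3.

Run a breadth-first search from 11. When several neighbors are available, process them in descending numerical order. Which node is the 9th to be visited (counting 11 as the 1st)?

15

Visit 11; enqueue 8, 6, 5, 3 → queue [8, 6, 5, 3]
Visit 8; enqueue 13, 12, 2 → queue [6, 5, 3, 13, 12, 2]
Visit 6; enqueue 15, 4, 0 → queue [5, 3, 13, 12, 2, 15, 4, 0]
Visit 5; enqueue 10, 9, 7 → queue [3, 13, 12, 2, 15, 4, 0, 10, 9, 7]
Visit 3; enqueue 14 → queue [13, 12, 2, 15, 4, 0, 10, 9, 7, 14]
Visit 13; enqueue 1 → queue [12, 2, 15, 4, 0, 10, 9, 7, 14, 1]
Visit 12 → queue [2, 15, 4, 0, 10, 9, 7, 14, 1]
Visit 2 → queue [15, 4, 0, 10, 9, 7, 14, 1]
Visit 15 → queue [4, 0, 10, 9, 7, 14, 1]
Visit 4 → queue [0, 10, 9, 7, 14, 1]
Visit 0 → queue [10, 9, 7, 14, 1]
Visit 10 → queue [9, 7, 14, 1]
Visit 9 → queue [7, 14, 1]
Visit 7 → queue [14, 1]
Visit 14 → queue [1]
Visit 1 → queue []

Visit order: 11, 8, 6, 5, 3, 13, 12, 2, 15, 4, 0, 10, 9, 7, 14, 1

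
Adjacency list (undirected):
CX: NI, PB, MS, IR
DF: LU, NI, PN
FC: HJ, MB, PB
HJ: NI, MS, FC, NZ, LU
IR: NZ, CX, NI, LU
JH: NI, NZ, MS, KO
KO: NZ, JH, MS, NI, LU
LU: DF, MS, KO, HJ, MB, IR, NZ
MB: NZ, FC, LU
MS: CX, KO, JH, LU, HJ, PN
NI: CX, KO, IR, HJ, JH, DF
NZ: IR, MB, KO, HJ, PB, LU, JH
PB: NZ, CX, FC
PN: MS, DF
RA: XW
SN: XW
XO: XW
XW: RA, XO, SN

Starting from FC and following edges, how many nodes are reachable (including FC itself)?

BFS from FC visits: FC, PB, MB, HJ, NZ, CX, LU, NI, MS, KO, JH, IR, DF, PN
Reachable nodes: 14 of 18 total.

14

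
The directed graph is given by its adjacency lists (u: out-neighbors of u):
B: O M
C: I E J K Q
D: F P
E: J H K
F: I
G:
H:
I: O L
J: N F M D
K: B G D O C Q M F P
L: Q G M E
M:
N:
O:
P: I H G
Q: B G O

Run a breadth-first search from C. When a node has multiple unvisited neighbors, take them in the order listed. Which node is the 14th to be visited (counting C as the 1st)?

B

Visit C; enqueue I, E, J, K, Q → queue [I, E, J, K, Q]
Visit I; enqueue O, L → queue [E, J, K, Q, O, L]
Visit E; enqueue H → queue [J, K, Q, O, L, H]
Visit J; enqueue N, F, M, D → queue [K, Q, O, L, H, N, F, M, D]
Visit K; enqueue B, G, P → queue [Q, O, L, H, N, F, M, D, B, G, P]
Visit Q → queue [O, L, H, N, F, M, D, B, G, P]
Visit O → queue [L, H, N, F, M, D, B, G, P]
Visit L → queue [H, N, F, M, D, B, G, P]
Visit H → queue [N, F, M, D, B, G, P]
Visit N → queue [F, M, D, B, G, P]
Visit F → queue [M, D, B, G, P]
Visit M → queue [D, B, G, P]
Visit D → queue [B, G, P]
Visit B → queue [G, P]
Visit G → queue [P]
Visit P → queue []

Visit order: C, I, E, J, K, Q, O, L, H, N, F, M, D, B, G, P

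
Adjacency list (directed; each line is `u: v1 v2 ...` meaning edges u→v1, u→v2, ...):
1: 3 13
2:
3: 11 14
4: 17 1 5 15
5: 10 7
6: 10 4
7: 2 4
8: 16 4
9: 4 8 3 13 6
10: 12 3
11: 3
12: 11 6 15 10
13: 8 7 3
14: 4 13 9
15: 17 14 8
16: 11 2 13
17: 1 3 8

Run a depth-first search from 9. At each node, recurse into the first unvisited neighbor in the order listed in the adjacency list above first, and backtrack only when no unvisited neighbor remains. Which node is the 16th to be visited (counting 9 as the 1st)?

6

Visit 9
9 → 4
4 → 17
17 → 1
1 → 3
3 → 11
3 → 14
14 → 13
13 → 8
8 → 16
16 → 2
13 → 7
4 → 5
5 → 10
10 → 12
12 → 6
12 → 15

Visit order: 9, 4, 17, 1, 3, 11, 14, 13, 8, 16, 2, 7, 5, 10, 12, 6, 15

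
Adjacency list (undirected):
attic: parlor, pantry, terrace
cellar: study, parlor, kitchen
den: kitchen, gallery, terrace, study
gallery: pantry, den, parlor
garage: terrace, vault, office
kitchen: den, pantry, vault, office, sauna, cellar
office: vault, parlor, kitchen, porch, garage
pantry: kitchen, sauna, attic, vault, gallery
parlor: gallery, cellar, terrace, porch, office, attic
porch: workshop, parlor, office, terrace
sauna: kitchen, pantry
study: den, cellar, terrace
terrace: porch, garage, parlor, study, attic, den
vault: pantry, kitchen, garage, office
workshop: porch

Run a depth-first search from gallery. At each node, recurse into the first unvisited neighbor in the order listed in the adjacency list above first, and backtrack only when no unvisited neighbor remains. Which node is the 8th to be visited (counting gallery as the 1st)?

parlor

Visit gallery
gallery → pantry
pantry → kitchen
kitchen → den
den → terrace
terrace → porch
porch → workshop
porch → parlor
parlor → cellar
cellar → study
parlor → office
office → vault
vault → garage
parlor → attic
kitchen → sauna

Visit order: gallery, pantry, kitchen, den, terrace, porch, workshop, parlor, cellar, study, office, vault, garage, attic, sauna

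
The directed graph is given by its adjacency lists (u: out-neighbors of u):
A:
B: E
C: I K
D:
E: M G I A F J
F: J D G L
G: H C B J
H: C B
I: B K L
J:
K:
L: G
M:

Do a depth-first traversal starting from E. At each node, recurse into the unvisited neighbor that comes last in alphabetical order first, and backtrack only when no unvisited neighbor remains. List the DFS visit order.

E, M, J, I, L, G, H, C, K, B, F, D, A

Visit E
E → M
E → J
E → I
I → L
L → G
G → H
H → C
C → K
H → B
E → F
F → D
E → A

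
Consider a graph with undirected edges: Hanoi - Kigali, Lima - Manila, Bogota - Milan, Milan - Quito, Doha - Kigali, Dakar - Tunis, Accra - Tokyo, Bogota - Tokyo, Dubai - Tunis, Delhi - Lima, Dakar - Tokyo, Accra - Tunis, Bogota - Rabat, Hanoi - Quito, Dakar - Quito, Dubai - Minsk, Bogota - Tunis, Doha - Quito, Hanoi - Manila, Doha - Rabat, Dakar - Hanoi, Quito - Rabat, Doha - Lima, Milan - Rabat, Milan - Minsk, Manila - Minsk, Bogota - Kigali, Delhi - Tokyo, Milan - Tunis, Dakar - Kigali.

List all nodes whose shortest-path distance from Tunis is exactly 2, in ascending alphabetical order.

Hanoi, Kigali, Minsk, Quito, Rabat, Tokyo

Level 0: Tunis
Level 1: Accra, Bogota, Dakar, Dubai, Milan
Level 2: Hanoi, Kigali, Minsk, Quito, Rabat, Tokyo
Level 3: Delhi, Doha, Manila
Level 4: Lima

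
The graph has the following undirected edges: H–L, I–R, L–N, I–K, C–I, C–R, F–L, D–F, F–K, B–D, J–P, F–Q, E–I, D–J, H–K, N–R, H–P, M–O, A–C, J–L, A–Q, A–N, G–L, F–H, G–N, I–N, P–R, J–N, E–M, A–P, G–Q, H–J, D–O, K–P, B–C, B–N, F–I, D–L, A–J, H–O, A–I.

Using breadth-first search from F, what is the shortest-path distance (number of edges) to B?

2

Level 0: F
Level 1: D, H, I, K, L, Q
Level 2: A, B, C, E, G, J, N, O, P, R
Level 3: M
B first appears at level 2.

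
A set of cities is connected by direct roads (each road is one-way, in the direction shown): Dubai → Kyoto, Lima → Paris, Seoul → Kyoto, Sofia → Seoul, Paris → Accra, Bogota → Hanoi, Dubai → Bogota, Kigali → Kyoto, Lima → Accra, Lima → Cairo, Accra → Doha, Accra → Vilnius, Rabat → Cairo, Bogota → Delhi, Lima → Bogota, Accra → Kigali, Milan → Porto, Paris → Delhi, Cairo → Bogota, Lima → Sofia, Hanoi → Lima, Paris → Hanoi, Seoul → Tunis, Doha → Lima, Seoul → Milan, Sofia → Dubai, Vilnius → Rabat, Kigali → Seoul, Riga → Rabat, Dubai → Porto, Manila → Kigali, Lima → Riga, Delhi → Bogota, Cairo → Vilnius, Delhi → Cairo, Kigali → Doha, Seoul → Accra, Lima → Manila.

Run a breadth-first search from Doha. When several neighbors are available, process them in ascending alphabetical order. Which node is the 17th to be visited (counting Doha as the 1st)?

Kyoto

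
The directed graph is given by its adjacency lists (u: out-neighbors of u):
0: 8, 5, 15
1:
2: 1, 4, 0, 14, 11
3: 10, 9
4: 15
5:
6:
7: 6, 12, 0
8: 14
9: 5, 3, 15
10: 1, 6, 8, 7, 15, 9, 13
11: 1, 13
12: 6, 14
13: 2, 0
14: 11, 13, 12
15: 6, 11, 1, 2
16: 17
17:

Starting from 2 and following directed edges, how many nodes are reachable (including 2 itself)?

12

BFS from 2 visits: 2, 1, 4, 0, 14, 11, 15, 8, 5, 13, 12, 6
Reachable nodes: 12 of 18 total.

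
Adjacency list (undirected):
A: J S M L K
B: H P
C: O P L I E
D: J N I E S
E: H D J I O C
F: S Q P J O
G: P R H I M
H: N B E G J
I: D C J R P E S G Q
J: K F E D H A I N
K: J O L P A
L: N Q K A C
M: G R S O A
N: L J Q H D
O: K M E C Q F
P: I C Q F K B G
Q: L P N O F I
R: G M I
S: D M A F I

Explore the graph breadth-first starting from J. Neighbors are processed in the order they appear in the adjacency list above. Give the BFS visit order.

J → K → F → E → D → H → A → I → N → O → L → P → S → Q → C → B → G → M → R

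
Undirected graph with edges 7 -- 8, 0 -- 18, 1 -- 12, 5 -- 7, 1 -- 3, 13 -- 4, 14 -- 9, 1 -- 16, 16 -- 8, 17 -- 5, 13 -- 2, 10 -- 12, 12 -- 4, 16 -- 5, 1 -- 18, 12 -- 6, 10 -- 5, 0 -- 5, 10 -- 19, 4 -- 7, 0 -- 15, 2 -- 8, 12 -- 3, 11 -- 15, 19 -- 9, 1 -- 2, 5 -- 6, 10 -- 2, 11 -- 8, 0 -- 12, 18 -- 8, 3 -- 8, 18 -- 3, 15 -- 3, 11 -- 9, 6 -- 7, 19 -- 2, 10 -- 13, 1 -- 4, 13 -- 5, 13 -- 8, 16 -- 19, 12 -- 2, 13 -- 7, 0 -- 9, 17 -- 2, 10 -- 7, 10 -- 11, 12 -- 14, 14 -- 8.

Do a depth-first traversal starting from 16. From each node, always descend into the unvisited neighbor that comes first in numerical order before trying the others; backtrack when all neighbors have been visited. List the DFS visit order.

Visit 16
16 → 1
1 → 2
2 → 8
8 → 3
3 → 12
12 → 0
0 → 5
5 → 6
6 → 7
7 → 4
4 → 13
13 → 10
10 → 11
11 → 9
9 → 14
9 → 19
11 → 15
5 → 17
0 → 18

16 1 2 8 3 12 0 5 6 7 4 13 10 11 9 14 19 15 17 18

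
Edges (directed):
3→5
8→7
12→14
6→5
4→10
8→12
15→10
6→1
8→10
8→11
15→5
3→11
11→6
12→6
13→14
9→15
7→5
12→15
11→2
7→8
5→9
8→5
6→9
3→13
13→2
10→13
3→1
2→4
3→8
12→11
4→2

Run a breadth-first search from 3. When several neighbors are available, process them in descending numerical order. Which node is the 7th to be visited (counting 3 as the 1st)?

14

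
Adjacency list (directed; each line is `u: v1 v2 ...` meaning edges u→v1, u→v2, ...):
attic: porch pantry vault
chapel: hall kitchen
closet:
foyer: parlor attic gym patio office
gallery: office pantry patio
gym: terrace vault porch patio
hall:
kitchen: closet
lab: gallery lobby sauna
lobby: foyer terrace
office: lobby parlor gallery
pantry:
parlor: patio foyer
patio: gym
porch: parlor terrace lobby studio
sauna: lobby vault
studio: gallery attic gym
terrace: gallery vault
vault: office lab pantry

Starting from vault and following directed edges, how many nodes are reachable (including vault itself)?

BFS from vault visits: vault, pantry, office, lab, parlor, lobby, gallery, sauna, patio, foyer, terrace, gym, attic, porch, studio
Reachable nodes: 15 of 19 total.

15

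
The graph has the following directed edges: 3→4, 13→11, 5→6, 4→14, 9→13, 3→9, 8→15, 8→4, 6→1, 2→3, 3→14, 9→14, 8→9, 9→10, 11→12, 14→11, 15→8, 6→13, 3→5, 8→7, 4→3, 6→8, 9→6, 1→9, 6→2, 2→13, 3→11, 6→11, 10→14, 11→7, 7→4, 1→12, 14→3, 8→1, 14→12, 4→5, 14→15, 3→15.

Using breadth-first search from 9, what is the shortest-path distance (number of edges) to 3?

2

Level 0: 9
Level 1: 6, 10, 13, 14
Level 2: 1, 2, 3, 8, 11, 12, 15
Level 3: 4, 5, 7
3 first appears at level 2.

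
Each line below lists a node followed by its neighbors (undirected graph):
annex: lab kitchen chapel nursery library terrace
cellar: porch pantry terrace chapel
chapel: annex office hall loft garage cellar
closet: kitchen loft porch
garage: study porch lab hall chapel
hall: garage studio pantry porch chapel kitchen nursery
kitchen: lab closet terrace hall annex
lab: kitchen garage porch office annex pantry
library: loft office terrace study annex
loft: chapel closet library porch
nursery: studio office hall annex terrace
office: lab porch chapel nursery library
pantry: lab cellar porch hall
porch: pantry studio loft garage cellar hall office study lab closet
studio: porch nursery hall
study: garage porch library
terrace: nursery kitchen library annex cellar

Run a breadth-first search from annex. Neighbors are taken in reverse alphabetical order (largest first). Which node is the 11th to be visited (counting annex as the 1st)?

Visit annex; enqueue terrace, nursery, library, lab, kitchen, chapel → queue [terrace, nursery, library, lab, kitchen, chapel]
Visit terrace; enqueue cellar → queue [nursery, library, lab, kitchen, chapel, cellar]
Visit nursery; enqueue studio, office, hall → queue [library, lab, kitchen, chapel, cellar, studio, office, hall]
Visit library; enqueue study, loft → queue [lab, kitchen, chapel, cellar, studio, office, hall, study, loft]
Visit lab; enqueue porch, pantry, garage → queue [kitchen, chapel, cellar, studio, office, hall, study, loft, porch, pantry, garage]
Visit kitchen; enqueue closet → queue [chapel, cellar, studio, office, hall, study, loft, porch, pantry, garage, closet]
Visit chapel → queue [cellar, studio, office, hall, study, loft, porch, pantry, garage, closet]
Visit cellar → queue [studio, office, hall, study, loft, porch, pantry, garage, closet]
Visit studio → queue [office, hall, study, loft, porch, pantry, garage, closet]
Visit office → queue [hall, study, loft, porch, pantry, garage, closet]
Visit hall → queue [study, loft, porch, pantry, garage, closet]
Visit study → queue [loft, porch, pantry, garage, closet]
Visit loft → queue [porch, pantry, garage, closet]
Visit porch → queue [pantry, garage, closet]
Visit pantry → queue [garage, closet]
Visit garage → queue [closet]
Visit closet → queue []

Visit order: annex, terrace, nursery, library, lab, kitchen, chapel, cellar, studio, office, hall, study, loft, porch, pantry, garage, closet

hall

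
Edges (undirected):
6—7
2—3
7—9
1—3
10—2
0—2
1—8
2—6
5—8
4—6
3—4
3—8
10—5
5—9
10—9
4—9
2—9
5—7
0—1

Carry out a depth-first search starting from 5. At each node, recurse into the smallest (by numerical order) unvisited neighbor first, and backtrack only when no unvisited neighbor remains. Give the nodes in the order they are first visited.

5, 7, 6, 2, 0, 1, 3, 4, 9, 10, 8

Visit 5
5 → 7
7 → 6
6 → 2
2 → 0
0 → 1
1 → 3
3 → 4
4 → 9
9 → 10
3 → 8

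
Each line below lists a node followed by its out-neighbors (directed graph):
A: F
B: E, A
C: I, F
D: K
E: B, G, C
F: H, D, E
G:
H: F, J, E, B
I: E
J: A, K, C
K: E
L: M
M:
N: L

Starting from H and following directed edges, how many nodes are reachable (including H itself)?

BFS from H visits: H, J, F, E, B, K, C, A, D, G, I
Reachable nodes: 11 of 14 total.

11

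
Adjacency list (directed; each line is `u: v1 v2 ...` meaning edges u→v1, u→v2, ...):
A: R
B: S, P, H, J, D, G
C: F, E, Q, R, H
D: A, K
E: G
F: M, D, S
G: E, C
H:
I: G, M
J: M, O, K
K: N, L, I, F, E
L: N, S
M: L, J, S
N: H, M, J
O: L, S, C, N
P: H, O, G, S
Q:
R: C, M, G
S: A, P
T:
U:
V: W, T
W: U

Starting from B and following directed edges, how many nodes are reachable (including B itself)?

19

BFS from B visits: B, S, P, J, H, G, D, A, O, M, K, E, C, R, N, L, I, F, Q
Reachable nodes: 19 of 23 total.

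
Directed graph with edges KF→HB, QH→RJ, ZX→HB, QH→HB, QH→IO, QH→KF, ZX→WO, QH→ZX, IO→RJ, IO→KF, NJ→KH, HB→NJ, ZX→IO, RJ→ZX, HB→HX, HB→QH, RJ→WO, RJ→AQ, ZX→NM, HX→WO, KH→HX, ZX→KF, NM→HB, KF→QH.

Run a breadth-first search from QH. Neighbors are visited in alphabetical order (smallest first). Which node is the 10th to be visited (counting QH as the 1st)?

WO

Visit QH; enqueue HB, IO, KF, RJ, ZX → queue [HB, IO, KF, RJ, ZX]
Visit HB; enqueue HX, NJ → queue [IO, KF, RJ, ZX, HX, NJ]
Visit IO → queue [KF, RJ, ZX, HX, NJ]
Visit KF → queue [RJ, ZX, HX, NJ]
Visit RJ; enqueue AQ, WO → queue [ZX, HX, NJ, AQ, WO]
Visit ZX; enqueue NM → queue [HX, NJ, AQ, WO, NM]
Visit HX → queue [NJ, AQ, WO, NM]
Visit NJ; enqueue KH → queue [AQ, WO, NM, KH]
Visit AQ → queue [WO, NM, KH]
Visit WO → queue [NM, KH]
Visit NM → queue [KH]
Visit KH → queue []

Visit order: QH, HB, IO, KF, RJ, ZX, HX, NJ, AQ, WO, NM, KH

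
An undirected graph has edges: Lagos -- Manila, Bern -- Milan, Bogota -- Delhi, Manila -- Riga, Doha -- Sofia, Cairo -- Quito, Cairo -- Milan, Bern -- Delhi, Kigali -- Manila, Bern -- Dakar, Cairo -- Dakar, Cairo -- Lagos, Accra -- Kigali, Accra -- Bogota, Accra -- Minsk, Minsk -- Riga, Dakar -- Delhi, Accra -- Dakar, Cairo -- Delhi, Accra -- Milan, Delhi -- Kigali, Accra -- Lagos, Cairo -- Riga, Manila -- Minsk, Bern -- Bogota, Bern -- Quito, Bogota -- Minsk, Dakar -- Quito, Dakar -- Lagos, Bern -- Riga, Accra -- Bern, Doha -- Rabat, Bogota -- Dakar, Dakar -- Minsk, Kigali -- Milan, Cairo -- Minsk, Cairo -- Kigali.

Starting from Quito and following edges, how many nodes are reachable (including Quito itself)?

BFS from Quito visits: Quito, Bern, Cairo, Dakar, Accra, Bogota, Delhi, Milan, Riga, Kigali, Lagos, Minsk, Manila
Reachable nodes: 13 of 16 total.

13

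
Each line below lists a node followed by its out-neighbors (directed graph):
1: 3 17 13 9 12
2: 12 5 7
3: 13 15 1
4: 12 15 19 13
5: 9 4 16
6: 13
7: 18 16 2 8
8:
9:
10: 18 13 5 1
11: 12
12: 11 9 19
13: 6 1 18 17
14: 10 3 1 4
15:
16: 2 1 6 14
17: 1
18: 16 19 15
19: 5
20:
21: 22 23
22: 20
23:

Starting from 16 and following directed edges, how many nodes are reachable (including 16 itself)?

BFS from 16 visits: 16, 2, 1, 6, 14, 12, 5, 7, 3, 17, 13, 9, 10, 4, 11, 19, 18, 8, 15
Reachable nodes: 19 of 23 total.

19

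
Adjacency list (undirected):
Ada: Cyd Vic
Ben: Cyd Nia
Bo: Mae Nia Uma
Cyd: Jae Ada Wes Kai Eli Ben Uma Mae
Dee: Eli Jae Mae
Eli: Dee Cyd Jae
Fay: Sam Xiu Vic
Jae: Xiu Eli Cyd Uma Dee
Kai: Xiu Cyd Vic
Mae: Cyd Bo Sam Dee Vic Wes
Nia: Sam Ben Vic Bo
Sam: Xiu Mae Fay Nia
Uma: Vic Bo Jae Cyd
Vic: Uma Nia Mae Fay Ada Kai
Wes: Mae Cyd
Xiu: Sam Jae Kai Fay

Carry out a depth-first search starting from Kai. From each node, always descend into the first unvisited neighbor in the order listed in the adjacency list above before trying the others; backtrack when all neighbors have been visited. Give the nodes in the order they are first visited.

Kai, Xiu, Sam, Mae, Cyd, Jae, Eli, Dee, Uma, Vic, Nia, Ben, Bo, Fay, Ada, Wes

Visit Kai
Kai → Xiu
Xiu → Sam
Sam → Mae
Mae → Cyd
Cyd → Jae
Jae → Eli
Eli → Dee
Jae → Uma
Uma → Vic
Vic → Nia
Nia → Ben
Nia → Bo
Vic → Fay
Vic → Ada
Cyd → Wes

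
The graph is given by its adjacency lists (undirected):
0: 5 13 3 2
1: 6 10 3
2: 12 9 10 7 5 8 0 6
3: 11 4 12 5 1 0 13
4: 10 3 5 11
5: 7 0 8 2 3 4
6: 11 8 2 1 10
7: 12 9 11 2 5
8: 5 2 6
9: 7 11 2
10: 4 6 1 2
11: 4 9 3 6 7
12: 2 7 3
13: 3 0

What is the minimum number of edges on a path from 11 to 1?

2

Level 0: 11
Level 1: 3, 4, 6, 7, 9
Level 2: 0, 1, 2, 5, 8, 10, 12, 13
1 first appears at level 2.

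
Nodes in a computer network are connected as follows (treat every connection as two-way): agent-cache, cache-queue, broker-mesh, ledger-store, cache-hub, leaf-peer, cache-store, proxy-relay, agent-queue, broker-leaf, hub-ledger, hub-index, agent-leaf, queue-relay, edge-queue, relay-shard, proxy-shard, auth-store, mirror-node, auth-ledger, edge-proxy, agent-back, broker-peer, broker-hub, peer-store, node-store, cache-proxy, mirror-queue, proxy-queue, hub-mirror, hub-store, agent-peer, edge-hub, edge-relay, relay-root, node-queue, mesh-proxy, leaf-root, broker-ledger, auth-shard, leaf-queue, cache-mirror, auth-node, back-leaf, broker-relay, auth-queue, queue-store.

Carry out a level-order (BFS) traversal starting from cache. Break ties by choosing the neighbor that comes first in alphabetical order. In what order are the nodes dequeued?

cache, agent, hub, mirror, proxy, queue, store, back, leaf, peer, broker, edge, index, ledger, node, mesh, relay, shard, auth, root

Visit cache; enqueue agent, hub, mirror, proxy, queue, store → queue [agent, hub, mirror, proxy, queue, store]
Visit agent; enqueue back, leaf, peer → queue [hub, mirror, proxy, queue, store, back, leaf, peer]
Visit hub; enqueue broker, edge, index, ledger → queue [mirror, proxy, queue, store, back, leaf, peer, broker, edge, index, ledger]
Visit mirror; enqueue node → queue [proxy, queue, store, back, leaf, peer, broker, edge, index, ledger, node]
Visit proxy; enqueue mesh, relay, shard → queue [queue, store, back, leaf, peer, broker, edge, index, ledger, node, mesh, relay, shard]
Visit queue; enqueue auth → queue [store, back, leaf, peer, broker, edge, index, ledger, node, mesh, relay, shard, auth]
Visit store → queue [back, leaf, peer, broker, edge, index, ledger, node, mesh, relay, shard, auth]
Visit back → queue [leaf, peer, broker, edge, index, ledger, node, mesh, relay, shard, auth]
Visit leaf; enqueue root → queue [peer, broker, edge, index, ledger, node, mesh, relay, shard, auth, root]
Visit peer → queue [broker, edge, index, ledger, node, mesh, relay, shard, auth, root]
Visit broker → queue [edge, index, ledger, node, mesh, relay, shard, auth, root]
Visit edge → queue [index, ledger, node, mesh, relay, shard, auth, root]
Visit index → queue [ledger, node, mesh, relay, shard, auth, root]
Visit ledger → queue [node, mesh, relay, shard, auth, root]
Visit node → queue [mesh, relay, shard, auth, root]
Visit mesh → queue [relay, shard, auth, root]
Visit relay → queue [shard, auth, root]
Visit shard → queue [auth, root]
Visit auth → queue [root]
Visit root → queue []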